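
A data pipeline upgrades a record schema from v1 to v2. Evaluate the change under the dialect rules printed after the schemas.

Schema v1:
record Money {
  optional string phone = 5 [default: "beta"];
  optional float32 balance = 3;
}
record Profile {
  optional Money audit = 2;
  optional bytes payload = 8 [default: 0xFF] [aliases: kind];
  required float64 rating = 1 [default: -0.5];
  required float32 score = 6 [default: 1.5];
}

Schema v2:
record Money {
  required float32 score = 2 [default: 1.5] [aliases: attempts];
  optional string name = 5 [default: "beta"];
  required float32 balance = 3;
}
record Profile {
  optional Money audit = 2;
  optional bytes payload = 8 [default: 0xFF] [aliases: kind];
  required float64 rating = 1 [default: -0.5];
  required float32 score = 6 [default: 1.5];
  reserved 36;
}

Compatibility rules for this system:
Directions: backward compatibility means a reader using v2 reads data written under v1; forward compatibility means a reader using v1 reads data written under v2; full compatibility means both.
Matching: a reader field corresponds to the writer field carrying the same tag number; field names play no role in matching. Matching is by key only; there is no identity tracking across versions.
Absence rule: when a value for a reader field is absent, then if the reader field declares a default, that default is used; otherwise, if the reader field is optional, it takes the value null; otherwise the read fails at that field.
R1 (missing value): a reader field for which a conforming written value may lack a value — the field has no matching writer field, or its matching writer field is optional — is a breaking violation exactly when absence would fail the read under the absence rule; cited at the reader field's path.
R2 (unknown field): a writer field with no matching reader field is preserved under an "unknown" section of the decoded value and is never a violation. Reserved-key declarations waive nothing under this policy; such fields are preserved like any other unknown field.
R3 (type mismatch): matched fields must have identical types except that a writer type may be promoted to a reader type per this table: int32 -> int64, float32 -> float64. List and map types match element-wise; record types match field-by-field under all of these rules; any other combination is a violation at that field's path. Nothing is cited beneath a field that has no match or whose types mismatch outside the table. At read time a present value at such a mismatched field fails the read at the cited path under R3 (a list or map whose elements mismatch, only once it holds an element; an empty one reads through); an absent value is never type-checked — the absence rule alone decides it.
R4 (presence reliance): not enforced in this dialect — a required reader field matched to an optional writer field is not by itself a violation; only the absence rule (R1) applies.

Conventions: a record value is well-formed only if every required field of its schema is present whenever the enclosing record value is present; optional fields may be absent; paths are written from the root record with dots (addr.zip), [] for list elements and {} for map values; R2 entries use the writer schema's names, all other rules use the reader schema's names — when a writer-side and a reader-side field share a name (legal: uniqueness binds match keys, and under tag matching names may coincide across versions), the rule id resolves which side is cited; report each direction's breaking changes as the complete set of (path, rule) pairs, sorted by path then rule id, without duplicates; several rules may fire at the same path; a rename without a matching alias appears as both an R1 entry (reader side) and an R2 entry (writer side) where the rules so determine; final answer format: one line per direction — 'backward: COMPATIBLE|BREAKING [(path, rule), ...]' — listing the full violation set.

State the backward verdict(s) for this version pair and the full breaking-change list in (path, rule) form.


backward: BREAKING [(audit.balance, R1)]

arrows below run writer -> reader for Profile
backward analysis of Profile with v2 as reader and v1 as writer:
  Money -> Money, writer optional: audit aligns to audit
  bytes -> bytes, writer optional: payload aligns to payload
  float64 -> float64, writer required: rating aligns to rating
  float32 -> float32, writer required: score aligns to score
  audit.score has no writer counterpart
  string -> string, writer optional: audit.name aligns to audit.phone
  float32 -> float32, writer optional: audit.balance aligns to audit.balance
  R1 fires at audit.balance
  => backward verdict for Profile: BREAKING, 1 violation(s)
remaining Profile differences; none change what is asked:
  renamed field phone to name in record Money -> inert for the asked Profile verdict: nothing fires
  added field score to record Money: required float32, tag 2, default 1.5 (in v2 it sits immediately before name) -> inert for the asked Profile verdict: nothing fires


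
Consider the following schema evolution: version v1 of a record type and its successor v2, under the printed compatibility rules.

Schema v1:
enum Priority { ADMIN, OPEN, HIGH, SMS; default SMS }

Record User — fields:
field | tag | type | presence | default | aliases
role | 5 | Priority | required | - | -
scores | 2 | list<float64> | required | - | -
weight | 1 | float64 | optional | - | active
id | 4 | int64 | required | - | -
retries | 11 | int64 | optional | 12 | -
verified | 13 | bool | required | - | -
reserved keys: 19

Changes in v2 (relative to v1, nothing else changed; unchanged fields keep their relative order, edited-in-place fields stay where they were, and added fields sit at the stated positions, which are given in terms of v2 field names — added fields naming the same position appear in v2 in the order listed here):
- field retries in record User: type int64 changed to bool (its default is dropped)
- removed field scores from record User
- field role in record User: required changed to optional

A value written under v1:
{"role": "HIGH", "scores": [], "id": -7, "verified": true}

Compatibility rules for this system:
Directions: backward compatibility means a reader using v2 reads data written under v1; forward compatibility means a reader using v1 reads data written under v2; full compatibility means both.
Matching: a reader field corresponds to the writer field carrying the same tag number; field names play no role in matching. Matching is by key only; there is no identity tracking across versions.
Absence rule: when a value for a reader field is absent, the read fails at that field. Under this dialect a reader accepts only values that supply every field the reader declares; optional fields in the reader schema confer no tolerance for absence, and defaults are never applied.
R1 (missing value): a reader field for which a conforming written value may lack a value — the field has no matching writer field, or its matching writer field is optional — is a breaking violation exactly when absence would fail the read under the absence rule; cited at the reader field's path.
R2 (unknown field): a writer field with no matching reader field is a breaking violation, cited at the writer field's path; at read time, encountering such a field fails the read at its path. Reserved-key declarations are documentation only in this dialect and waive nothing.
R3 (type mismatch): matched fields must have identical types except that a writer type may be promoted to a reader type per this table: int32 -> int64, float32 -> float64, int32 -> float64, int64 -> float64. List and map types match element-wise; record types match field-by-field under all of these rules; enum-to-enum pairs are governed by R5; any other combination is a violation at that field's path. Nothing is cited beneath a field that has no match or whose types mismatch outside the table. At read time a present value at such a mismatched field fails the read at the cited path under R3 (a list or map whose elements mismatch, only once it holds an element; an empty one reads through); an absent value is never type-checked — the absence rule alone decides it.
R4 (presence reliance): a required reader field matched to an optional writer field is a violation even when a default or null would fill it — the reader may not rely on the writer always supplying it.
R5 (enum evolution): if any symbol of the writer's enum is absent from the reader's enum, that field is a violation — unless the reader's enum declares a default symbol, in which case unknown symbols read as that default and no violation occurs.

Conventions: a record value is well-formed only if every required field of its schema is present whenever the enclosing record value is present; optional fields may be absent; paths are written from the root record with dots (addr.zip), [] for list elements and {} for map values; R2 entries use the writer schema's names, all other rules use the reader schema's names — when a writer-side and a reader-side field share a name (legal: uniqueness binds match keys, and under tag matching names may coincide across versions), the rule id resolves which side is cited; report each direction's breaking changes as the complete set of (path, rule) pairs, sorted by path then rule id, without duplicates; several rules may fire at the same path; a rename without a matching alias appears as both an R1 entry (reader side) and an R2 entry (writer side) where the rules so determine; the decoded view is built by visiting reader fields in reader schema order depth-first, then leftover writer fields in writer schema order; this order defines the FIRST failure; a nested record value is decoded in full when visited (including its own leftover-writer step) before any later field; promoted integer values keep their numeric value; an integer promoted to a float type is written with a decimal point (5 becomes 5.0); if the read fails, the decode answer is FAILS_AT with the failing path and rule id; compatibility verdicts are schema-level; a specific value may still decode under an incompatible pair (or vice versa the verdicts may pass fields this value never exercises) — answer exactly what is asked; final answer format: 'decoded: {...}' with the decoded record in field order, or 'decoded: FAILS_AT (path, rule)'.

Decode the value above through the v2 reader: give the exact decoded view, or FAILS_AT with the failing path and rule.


arrows below run writer -> reader for User
migrating the User value to v2:
  role := "HIGH"
  read fails at weight under R1 (no fill)
  => FAILS_AT (weight, R1)
the other User changes do not affect what is asked:
  field retries in record User: type int64 changed to bool (its default is dropped) -> affects the rule determinations only; this particular User value decodes identically
  removed field scores from record User -> affects the rule determinations only; this particular User value decodes identically
  field role in record User: required changed to optional -> affects the rule determinations only; this particular User value decodes identically

decoded: FAILS_AT (weight, R1)


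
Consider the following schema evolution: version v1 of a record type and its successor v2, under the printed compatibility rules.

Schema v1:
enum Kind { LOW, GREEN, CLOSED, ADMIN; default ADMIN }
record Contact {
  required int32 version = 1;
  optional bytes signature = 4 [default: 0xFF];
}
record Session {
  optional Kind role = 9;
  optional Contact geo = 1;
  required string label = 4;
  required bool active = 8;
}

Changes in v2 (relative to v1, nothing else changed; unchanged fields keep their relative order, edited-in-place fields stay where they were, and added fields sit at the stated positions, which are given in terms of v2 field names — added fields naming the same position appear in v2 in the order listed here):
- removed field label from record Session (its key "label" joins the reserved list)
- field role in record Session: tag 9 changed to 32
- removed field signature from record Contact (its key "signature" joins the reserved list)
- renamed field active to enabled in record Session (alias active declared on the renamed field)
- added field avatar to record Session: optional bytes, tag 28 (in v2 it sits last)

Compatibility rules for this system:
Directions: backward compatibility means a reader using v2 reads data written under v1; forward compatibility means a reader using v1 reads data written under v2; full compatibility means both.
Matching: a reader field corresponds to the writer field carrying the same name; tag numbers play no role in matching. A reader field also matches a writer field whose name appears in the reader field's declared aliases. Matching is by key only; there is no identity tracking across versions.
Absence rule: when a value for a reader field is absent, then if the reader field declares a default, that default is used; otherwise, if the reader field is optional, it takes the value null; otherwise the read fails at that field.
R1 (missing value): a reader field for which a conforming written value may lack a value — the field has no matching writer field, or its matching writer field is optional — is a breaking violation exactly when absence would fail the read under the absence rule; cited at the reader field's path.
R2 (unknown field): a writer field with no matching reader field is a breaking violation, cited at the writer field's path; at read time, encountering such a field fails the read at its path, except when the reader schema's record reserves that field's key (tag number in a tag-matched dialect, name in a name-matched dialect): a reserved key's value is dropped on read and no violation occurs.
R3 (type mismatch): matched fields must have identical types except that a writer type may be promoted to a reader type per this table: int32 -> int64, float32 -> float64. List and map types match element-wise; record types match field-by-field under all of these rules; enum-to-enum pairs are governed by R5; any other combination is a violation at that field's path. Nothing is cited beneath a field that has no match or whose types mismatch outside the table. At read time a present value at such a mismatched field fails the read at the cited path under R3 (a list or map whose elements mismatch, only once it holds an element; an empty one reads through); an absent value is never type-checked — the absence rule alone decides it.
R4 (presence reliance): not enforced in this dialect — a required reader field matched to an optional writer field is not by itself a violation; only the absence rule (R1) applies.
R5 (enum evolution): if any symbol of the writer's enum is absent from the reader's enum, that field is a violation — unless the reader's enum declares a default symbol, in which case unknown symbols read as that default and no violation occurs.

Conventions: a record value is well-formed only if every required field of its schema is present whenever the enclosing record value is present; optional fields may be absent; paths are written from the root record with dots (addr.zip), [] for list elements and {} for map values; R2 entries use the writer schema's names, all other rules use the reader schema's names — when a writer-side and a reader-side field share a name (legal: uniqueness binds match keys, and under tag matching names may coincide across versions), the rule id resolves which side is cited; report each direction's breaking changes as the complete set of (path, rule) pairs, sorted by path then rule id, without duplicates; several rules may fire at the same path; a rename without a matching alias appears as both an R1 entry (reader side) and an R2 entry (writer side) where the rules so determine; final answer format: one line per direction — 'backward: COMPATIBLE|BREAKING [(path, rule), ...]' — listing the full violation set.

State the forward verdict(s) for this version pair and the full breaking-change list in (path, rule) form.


forward: BREAKING [(active, R1), (avatar, R2), (enabled, R2), (label, R1)]

each type pair in Session: writer, then reader
checking forward for Session: reader v1 against writer v2:
  role: paired with writer role (Kind -> Kind; writer optional)
  geo: paired with writer geo (Contact -> Contact; writer optional)
  label: no writer match
  active: no writer match
  writer field enabled has no reader counterpart
  writer field avatar has no reader counterpart
  geo.version: paired with writer geo.version (int32 -> int32; writer required)
  geo.signature: no writer match
  breaking: (active, R1)
  breaking: (avatar, R2)
  breaking: (enabled, R2)
  breaking: (label, R1)
  => 4 violation(s): forward is BREAKING for Session
the other Session changes do not affect what is asked:
  field role in record Session: tag 9 changed to 32 -> no rule fires on it in Session's dialect; the asked verdict holds
  removed field signature from record Contact (its key "signature" joins the reserved list) -> no rule fires on it in Session's dialect; the asked verdict holds


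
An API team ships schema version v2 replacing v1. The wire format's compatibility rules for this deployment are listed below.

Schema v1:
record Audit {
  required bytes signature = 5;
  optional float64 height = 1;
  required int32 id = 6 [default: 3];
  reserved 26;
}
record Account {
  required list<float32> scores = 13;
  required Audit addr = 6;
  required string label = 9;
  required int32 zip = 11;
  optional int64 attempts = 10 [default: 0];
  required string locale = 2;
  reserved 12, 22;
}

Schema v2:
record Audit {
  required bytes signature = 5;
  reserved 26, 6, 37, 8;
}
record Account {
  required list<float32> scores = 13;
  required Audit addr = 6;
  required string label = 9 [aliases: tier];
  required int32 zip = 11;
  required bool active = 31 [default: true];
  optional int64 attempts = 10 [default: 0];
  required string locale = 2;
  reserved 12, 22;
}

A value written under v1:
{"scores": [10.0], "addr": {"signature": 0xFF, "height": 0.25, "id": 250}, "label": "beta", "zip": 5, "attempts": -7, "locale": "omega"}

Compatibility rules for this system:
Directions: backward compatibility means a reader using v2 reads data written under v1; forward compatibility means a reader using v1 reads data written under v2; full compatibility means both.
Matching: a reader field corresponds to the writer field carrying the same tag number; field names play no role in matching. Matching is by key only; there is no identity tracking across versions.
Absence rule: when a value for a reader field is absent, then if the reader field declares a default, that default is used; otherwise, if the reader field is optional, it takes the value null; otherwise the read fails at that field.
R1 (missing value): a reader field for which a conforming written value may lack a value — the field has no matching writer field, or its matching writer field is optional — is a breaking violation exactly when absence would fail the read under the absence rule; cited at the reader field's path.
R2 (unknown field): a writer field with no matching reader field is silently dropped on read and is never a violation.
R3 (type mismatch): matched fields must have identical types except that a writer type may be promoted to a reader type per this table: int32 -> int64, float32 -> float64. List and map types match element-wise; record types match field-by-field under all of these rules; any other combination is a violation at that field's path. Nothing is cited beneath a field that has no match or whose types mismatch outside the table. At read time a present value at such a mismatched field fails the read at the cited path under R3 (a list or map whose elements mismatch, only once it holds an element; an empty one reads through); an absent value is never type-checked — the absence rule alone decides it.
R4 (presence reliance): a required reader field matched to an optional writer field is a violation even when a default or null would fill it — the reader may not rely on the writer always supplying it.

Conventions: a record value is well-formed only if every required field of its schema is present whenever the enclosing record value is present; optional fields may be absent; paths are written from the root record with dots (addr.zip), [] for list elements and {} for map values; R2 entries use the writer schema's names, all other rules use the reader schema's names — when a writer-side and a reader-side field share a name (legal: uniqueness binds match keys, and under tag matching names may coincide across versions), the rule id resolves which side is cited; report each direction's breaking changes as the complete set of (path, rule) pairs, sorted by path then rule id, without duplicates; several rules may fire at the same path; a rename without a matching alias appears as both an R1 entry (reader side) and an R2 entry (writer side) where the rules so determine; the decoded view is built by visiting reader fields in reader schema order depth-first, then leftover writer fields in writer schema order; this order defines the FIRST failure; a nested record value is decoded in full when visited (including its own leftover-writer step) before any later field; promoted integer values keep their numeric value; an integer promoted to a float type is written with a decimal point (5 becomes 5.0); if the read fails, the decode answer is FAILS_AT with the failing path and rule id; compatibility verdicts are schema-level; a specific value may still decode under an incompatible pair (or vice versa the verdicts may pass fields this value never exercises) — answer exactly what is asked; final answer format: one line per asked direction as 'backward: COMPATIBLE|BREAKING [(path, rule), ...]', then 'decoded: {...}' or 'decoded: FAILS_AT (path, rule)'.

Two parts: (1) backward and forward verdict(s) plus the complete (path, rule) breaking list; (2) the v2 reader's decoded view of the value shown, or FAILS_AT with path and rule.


backward: COMPATIBLE []; forward: COMPATIBLE []; decoded: {"scores": [10.0], "addr": {"signature": 0xFF}, "label": "beta", "zip": 5, "active": true, "attempts": -7, "locale": "omega"}

arrows below run writer -> reader for Account
backward analysis of Account with v2 as reader and v1 as writer:
  list<float32> -> list<float32>, writer required: scores aligns to scores
  Audit -> Audit, writer required: addr aligns to addr
  string -> string, writer required: label aligns to label
  int32 -> int32, writer required: zip aligns to zip
  active has no writer counterpart
  int64 -> int64, writer optional: attempts aligns to attempts
  string -> string, writer required: locale aligns to locale
  bytes -> bytes, writer required: addr.signature aligns to addr.signature
  writer field addr.height has no reader counterpart
  writer field addr.id has no reader counterpart
  nothing fires on Account: backward is COMPATIBLE
forward analysis of Account with v1 as reader and v2 as writer:
  list<float32> -> list<float32>, writer required: scores aligns to scores
  Audit -> Audit, writer required: addr aligns to addr
  string -> string, writer required: label aligns to label
  int32 -> int32, writer required: zip aligns to zip
  int64 -> int64, writer optional: attempts aligns to attempts
  string -> string, writer required: locale aligns to locale
  writer field active has no reader counterpart
  bytes -> bytes, writer required: addr.signature aligns to addr.signature
  addr.height has no writer counterpart
  addr.id has no writer counterpart
  nothing fires on Account: forward is COMPATIBLE
decoding the Account value with the v2 reader:
  scores := [10.0]
  addr.signature := 0xFF
  writer addr.height: unknown -> dropped
  writer addr.id: unknown -> dropped
  label := "beta"
  zip := 5
  active := true (absent -> default)
  attempts := -7
  locale := "omega"
  => decoded: {"scores": [10.0], "addr": {"signature": 0xFF}, "label": "beta", "zip": 5, "active": true, "attempts": -7, "locale": "omega"}


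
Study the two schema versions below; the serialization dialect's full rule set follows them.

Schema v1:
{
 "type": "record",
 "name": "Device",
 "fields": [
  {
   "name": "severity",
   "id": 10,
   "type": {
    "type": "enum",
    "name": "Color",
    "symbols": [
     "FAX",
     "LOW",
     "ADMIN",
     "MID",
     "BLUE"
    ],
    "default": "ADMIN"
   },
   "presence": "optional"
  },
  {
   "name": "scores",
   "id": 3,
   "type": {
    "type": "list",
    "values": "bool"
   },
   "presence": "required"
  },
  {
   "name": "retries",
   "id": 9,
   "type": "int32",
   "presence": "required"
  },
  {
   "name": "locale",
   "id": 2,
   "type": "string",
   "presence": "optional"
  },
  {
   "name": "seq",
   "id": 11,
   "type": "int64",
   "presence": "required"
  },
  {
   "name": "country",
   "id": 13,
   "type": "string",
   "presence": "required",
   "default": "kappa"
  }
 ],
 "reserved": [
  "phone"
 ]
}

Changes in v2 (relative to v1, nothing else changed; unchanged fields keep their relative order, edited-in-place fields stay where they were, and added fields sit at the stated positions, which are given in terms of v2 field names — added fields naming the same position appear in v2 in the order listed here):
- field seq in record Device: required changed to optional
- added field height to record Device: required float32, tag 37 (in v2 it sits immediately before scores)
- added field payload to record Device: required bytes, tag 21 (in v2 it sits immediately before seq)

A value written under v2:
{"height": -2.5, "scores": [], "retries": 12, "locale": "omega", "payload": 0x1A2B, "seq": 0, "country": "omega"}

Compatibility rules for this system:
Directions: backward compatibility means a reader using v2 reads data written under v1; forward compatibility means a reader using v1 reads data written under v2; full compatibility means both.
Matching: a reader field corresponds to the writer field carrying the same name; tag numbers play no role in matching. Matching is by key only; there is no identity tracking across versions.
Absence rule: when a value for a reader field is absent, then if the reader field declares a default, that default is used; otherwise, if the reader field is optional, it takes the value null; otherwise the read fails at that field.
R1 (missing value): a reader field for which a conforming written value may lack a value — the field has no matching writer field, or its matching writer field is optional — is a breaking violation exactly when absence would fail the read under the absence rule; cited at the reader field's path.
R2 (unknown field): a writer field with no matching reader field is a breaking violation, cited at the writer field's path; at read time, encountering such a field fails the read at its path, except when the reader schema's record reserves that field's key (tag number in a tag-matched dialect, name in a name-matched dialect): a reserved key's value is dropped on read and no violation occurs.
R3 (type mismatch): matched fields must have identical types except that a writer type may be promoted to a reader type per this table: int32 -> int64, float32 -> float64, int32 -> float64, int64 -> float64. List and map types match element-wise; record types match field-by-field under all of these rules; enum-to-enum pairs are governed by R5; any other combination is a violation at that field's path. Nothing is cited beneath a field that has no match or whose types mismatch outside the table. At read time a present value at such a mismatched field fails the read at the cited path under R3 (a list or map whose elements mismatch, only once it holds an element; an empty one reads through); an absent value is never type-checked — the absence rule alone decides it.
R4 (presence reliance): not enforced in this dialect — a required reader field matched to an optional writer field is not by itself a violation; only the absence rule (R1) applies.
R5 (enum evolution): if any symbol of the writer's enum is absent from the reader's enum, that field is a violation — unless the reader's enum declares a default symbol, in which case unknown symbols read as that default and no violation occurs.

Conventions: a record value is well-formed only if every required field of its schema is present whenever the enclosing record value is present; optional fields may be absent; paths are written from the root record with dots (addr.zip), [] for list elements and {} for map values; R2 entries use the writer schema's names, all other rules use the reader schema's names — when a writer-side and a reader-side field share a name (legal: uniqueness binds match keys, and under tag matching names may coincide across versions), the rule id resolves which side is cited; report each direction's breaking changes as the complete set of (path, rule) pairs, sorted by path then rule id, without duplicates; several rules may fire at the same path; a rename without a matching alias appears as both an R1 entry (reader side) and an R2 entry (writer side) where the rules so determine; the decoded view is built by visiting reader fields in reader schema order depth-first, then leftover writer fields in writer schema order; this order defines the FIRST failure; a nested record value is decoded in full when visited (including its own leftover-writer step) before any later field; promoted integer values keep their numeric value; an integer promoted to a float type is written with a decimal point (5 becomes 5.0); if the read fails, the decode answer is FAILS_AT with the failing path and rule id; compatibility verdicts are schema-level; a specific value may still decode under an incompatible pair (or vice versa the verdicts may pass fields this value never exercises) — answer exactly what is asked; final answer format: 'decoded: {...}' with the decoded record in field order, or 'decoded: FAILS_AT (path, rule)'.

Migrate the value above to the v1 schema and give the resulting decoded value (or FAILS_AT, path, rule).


each type pair in Device: writer, then reader
decode (reader v1):
  severity := null (not supplied -> null)
  scores := []
  retries := 12
  locale := "omega"
  seq := 0
  country := "omega"
  read fails at height under R2 (unknown field)
  => FAILS_AT (height, R2)
ruling out the remaining Device differences:
  field seq in record Device: required changed to optional -> schema-level compatibility only; this Device value's decode is unchanged
  added field payload to record Device: required bytes, tag 21 (in v2 it sits immediately before seq) -> schema-level compatibility only; this Device value's decode is unchanged

decoded: FAILS_AT (height, R2)


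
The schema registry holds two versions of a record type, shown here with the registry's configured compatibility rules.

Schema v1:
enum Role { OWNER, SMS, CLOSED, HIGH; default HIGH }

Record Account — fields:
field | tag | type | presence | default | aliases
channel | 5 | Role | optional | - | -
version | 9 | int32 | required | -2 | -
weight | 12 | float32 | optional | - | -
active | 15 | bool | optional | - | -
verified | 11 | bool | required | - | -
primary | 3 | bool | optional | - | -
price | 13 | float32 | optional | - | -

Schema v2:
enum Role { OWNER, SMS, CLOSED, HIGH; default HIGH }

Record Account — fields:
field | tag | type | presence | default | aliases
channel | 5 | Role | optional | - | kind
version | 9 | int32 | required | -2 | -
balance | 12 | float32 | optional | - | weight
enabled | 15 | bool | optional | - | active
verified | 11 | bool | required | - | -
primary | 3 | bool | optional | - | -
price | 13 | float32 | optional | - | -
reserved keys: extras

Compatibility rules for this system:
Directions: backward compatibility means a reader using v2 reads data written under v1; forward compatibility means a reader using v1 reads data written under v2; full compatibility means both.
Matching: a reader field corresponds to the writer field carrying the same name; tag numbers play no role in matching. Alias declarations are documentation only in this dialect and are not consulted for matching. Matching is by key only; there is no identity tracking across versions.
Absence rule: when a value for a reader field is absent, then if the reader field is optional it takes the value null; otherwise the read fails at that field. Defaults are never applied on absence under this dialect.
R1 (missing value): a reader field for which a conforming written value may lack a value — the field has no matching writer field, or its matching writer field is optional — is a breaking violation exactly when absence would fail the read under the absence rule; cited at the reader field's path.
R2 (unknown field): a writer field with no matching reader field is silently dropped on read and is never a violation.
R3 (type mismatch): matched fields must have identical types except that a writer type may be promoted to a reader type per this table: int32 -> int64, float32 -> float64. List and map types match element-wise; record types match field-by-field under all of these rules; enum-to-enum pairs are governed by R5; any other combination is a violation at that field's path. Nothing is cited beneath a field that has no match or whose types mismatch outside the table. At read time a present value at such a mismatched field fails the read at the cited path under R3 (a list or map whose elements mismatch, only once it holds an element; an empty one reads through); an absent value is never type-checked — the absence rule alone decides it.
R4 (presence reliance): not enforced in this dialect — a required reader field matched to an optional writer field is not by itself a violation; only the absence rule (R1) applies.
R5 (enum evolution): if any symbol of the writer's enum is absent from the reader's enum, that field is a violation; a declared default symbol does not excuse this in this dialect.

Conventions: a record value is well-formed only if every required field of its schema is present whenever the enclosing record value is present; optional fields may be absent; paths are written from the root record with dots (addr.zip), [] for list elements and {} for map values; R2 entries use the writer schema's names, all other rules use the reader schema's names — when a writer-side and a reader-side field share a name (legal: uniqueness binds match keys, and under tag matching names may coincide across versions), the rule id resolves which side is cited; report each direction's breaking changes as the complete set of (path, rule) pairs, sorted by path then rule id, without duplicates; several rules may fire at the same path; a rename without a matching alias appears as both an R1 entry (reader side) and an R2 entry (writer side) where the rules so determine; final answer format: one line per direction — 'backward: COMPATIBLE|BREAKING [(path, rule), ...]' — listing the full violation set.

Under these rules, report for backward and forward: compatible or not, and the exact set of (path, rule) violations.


in Account below, arrows point writer -> reader
backward pass over Account, reader schema v2, writer schema v1:
  channel <- channel (Role -> Role, writer optional)
  version <- version (int32 -> int32, writer required)
  balance has no writer counterpart
  enabled has no writer counterpart
  verified <- verified (bool -> bool, writer required)
  primary <- primary (bool -> bool, writer optional)
  price <- price (float32 -> float32, writer optional)
  weight (writer side), unknown to reader
  active (writer side), unknown to reader
  => backward verdict for Account: COMPATIBLE, no violations
forward pass over Account, reader schema v1, writer schema v2:
  channel <- channel (Role -> Role, writer optional)
  version <- version (int32 -> int32, writer required)
  weight has no writer counterpart
  active has no writer counterpart
  verified <- verified (bool -> bool, writer required)
  primary <- primary (bool -> bool, writer optional)
  price <- price (float32 -> float32, writer optional)
  balance (writer side), unknown to reader
  enabled (writer side), unknown to reader
  => forward verdict for Account: COMPATIBLE, no violations

backward: COMPATIBLE []; forward: COMPATIBLE []


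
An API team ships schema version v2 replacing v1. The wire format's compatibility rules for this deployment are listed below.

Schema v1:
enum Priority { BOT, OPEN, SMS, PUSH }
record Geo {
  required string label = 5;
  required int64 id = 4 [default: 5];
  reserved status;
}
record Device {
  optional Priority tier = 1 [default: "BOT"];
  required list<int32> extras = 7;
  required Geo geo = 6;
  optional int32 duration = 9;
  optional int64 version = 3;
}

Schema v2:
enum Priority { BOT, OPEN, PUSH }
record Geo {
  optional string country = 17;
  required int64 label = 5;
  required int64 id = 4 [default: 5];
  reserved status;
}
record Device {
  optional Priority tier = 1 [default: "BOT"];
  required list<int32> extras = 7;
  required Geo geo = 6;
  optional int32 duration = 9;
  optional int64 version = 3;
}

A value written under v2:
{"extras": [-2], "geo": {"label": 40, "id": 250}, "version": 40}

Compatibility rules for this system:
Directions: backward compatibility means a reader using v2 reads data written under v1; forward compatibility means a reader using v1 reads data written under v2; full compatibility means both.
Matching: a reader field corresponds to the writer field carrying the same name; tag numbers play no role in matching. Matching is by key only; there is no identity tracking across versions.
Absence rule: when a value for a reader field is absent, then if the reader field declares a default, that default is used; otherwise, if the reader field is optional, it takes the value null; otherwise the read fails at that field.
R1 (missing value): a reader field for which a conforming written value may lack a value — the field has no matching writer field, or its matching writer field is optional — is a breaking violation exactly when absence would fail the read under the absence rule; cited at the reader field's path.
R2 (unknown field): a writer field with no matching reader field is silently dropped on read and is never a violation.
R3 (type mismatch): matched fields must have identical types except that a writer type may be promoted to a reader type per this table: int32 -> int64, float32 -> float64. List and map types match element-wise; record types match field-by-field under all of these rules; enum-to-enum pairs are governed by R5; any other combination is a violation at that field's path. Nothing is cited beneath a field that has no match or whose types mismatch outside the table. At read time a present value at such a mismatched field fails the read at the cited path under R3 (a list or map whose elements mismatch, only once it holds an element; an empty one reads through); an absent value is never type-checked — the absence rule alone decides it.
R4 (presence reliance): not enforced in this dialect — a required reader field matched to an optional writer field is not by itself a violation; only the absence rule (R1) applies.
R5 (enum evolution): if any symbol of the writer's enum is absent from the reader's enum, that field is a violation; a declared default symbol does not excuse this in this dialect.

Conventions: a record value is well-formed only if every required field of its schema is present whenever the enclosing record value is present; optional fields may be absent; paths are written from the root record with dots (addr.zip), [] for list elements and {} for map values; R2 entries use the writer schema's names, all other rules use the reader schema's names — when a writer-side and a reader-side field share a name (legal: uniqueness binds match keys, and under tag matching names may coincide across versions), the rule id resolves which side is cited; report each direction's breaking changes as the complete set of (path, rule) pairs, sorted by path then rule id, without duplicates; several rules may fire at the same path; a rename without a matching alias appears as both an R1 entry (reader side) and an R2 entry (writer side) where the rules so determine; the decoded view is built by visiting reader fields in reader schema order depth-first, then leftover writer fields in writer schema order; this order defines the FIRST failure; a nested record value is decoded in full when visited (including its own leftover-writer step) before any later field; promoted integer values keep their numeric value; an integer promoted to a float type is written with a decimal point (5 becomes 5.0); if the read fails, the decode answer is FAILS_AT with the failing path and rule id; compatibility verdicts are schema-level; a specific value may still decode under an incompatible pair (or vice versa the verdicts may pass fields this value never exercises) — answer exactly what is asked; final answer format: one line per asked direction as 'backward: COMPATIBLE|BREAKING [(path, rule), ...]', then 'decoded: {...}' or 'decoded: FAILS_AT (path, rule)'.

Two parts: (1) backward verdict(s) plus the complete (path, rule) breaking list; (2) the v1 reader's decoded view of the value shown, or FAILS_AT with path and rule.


arrows below run writer -> reader for Device
backward analysis of Device with v2 as reader and v1 as writer:
  tier <- tier (Priority -> Priority, writer optional)
  extras <- extras (list<int32> -> list<int32>, writer required)
  geo <- geo (Geo -> Geo, writer required)
  duration <- duration (int32 -> int32, writer optional)
  version <- version (int64 -> int64, writer optional)
  geo.country has no writer counterpart
  geo.label <- geo.label (string -> int64, writer required)
  geo.id <- geo.id (int64 -> int64, writer required)
  R3 fires at geo.label
  R5 fires at tier
  => backward verdict for Device: BREAKING, 2 violation(s)
migrating the Device value to v1:
  tier := "BOT" (no value, default fills)
  extras := [-2]
  read fails at geo.label under R3
  => FAILS_AT (geo.label, R3)
remaining Device differences; none change what is asked:
  added field country to record Geo: optional string, tag 17 (in v2 it sits immediately before label) -> fires no rule on Device, leaving the asked answer as it is

backward: BREAKING [(geo.label, R3), (tier, R5)]; decoded: FAILS_AT (geo.label, R3)
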